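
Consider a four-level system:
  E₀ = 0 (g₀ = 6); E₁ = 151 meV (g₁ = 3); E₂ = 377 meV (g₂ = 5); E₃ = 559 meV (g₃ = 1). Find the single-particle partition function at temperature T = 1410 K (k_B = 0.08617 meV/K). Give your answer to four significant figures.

k_BT = 0.08617 × 1410 K = 121.500 meV.
Eᵢ/kT = 0, 1.24280, 3.10288, 4.60082.
Z = Σ gᵢe^(−Eᵢ/kT) = 6·e^(−0) + 3·e^(−1.24280) + 5·e^(−3.10288) + 1·e^(−4.60082) = 6.00000 + 0.865725 + 0.224598 + 0.0100436 = 7.10037.

Z = 7.100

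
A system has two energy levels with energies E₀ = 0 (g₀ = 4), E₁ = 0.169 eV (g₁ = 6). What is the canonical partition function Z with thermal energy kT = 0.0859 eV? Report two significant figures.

Eᵢ/kT = 0, 1.967.
Z = Σ gᵢe^(−Eᵢ/kT) = 4·e^(−0) + 6·e^(−1.967) = 4.000 + 0.8393 = 4.839.

Z = 4.8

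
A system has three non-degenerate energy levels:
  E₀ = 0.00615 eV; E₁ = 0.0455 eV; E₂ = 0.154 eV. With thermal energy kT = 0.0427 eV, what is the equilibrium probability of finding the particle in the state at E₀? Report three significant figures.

0.700

Eᵢ/kT = 0.14403, 1.0656, 3.6066.
Z = Σ e^(−Eᵢ/kT) = e^(−0.14403) + e^(−1.0656) + e^(−3.6066) = 0.86586 + 0.34452 + 0.027144 = 1.2375.
P₀ = e^(−E₀/kT) / Z = 0.86586/1.2375 = 0.700.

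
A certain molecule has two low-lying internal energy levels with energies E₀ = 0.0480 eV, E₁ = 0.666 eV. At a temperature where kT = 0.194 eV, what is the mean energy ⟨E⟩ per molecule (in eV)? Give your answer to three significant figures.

Eᵢ/kT = 0.24742, 3.4330.
Z = Σ e^(−Eᵢ/kT) = e^(−0.24742) + e^(−3.4330) = 0.78081 + 0.032290 = 0.81310.
⟨E⟩ = Σ Eᵢ e^(−Eᵢ/kT) / Z = (0.0480·0.78081 + 0.666·0.032290) / 0.81310 = 0.0725 eV.

0.0725 eV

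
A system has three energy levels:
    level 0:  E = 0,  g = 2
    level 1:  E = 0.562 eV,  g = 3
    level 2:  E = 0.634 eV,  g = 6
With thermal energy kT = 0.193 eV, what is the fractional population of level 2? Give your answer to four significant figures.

0.09408

Eᵢ/kT = 0, 2.91192, 3.28497.
Z = Σ gᵢe^(−Eᵢ/kT) = 2·e^(−0) + 3·e^(−2.91192) + 6·e^(−3.28497) = 2.00000 + 0.163114 + 0.224650 = 2.38776.
P₂ = g₂ e^(−E₂/kT) / Z = 0.224650/2.38776 = 0.09408.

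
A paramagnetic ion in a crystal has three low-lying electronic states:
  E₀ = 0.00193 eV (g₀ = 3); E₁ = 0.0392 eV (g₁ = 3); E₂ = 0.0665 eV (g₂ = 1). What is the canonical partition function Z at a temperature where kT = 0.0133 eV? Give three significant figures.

Eᵢ/kT = 0.14511, 2.9474, 5.0000.
Z = Σ gᵢe^(−Eᵢ/kT) = 3·e^(−0.14511) + 3·e^(−2.9474) + 1·e^(−5.0000) = 2.5948 + 0.15743 + 0.0067379 = 2.7590.

Z = 2.76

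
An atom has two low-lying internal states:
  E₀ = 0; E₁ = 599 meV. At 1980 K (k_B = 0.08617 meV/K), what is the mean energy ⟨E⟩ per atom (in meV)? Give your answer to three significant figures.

k_BT = 0.08617 × 1980 K = 170.62 meV.
Eᵢ/kT = 0, 3.5107.
Z = Σ e^(−Eᵢ/kT) = e^(−0) + e^(−3.5107) = 1.0000 + 0.029876 = 1.0299.
⟨E⟩ = Σ Eᵢ e^(−Eᵢ/kT) / Z = (0·1.0000 + 599·0.029876) / 1.0299 = 17.4 meV.

17.4 meV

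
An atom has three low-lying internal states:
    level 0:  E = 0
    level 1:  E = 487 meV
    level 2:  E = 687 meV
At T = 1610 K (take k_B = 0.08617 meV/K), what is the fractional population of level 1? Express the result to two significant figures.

k_BT = 0.08617 × 1610 K = 138.7 meV.
Eᵢ/kT = 0, 3.511, 4.953.
Z = Σ e^(−Eᵢ/kT) = e^(−0) + e^(−3.511) + e^(−4.953) = 1.000 + 0.02987 + 0.007062 = 1.037.
P₁ = e^(−E₁/kT) / Z = 0.02987/1.037 = 0.029.

0.029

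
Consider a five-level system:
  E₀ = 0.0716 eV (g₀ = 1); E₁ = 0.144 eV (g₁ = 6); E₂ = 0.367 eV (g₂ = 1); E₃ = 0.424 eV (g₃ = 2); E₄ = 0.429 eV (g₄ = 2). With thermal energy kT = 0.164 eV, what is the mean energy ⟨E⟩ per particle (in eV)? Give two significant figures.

0.16 eV

Eᵢ/kT = 0.4366, 0.8780, 2.238, 2.585, 2.616.
Z = Σ gᵢe^(−Eᵢ/kT) = 1·e^(−0.4366) + 6·e^(−0.8780) + 1·e^(−2.238) + 2·e^(−2.585) + 2·e^(−2.616) = 0.6462 + 2.494 + 0.1067 + 0.1508 + 0.1462 = 3.544.
⟨E⟩ = Σ Eᵢ gᵢe^(−Eᵢ/kT) / Z = (0.0716·0.6462 + 0.144·2.494 + 0.367·0.1067 + 0.424·0.1508 + 0.429·0.1462) / 3.544 = 0.16 eV.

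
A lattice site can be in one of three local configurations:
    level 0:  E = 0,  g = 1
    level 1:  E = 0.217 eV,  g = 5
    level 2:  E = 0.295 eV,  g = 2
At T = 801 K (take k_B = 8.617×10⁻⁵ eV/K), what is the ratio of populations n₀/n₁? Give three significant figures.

k_BT = 8.617×10⁻⁵ × 801 K = 0.069022 eV.
n₀/n₁ = (g₀/g₁) exp[−(E₀−E₁)/kT] = (1/5) × exp(−(-0.217 eV)/(0.069022 eV)) = (1/5) × exp(3.1439) = 4.64.

4.64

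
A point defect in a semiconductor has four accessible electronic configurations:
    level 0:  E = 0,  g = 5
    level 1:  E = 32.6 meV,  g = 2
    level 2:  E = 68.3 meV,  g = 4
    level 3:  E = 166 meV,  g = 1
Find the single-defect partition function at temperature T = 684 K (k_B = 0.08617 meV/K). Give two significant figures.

k_BT = 0.08617 × 684 K = 58.94 meV.
Eᵢ/kT = 0, 0.5531, 1.159, 2.816.
Z = Σ gᵢe^(−Eᵢ/kT) = 5·e^(−0) + 2·e^(−0.5531) + 4·e^(−1.159) + 1·e^(−2.816) = 5.000 + 1.150 + 1.255 + 0.05984 = 7.465.

Z = 7.5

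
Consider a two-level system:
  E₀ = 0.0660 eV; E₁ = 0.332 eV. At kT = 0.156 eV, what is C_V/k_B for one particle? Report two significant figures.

Eᵢ/kT = 0.4231, 2.128.
Z = Σ e^(−Eᵢ/kT) = e^(−0.4231) + e^(−2.128) = 0.6550 + 0.1191 = 0.7741.
⟨E⟩ = 0.1069 eV, ⟨E²⟩ = 0.02064 eV².
C_V/k_B = (⟨E²⟩ − ⟨E⟩²)/(kT)² = (0.02064 − 0.01143)/0.02434 = 0.38.

0.38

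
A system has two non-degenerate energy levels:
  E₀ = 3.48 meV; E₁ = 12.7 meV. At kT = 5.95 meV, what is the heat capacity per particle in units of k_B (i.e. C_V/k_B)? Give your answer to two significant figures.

Eᵢ/kT = 0.5849, 2.134.
Z = Σ e^(−Eᵢ/kT) = e^(−0.5849) + e^(−2.134) = 0.5572 + 0.1184 = 0.6756.
⟨E⟩ = 5.096 meV, ⟨E²⟩ = 38.25 meV².
C_V/k_B = (⟨E²⟩ − ⟨E⟩²)/(kT)² = (38.25 − 25.97)/35.40 = 0.35.

0.35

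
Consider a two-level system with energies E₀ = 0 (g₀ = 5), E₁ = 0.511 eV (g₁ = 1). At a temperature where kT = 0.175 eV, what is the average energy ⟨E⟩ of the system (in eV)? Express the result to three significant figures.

Eᵢ/kT = 0, 2.9200.
Z = Σ gᵢe^(−Eᵢ/kT) = 5·e^(−0) + 1·e^(−2.9200) = 5.0000 + 0.053934 = 5.0539.
⟨E⟩ = Σ Eᵢ gᵢe^(−Eᵢ/kT) / Z = (0·5.0000 + 0.511·0.053934) / 5.0539 = 0.00545 eV.

0.00545 eV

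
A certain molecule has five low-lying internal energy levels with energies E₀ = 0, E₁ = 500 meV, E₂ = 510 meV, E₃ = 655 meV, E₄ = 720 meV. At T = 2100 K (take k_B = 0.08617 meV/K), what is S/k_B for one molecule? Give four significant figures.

k_BT = 0.08617 × 2100 K = 180.957 meV.
Eᵢ/kT = 0, 2.76309, 2.81835, 3.61964, 3.97885.
Z = Σ e^(−Eᵢ/kT) = e^(−0) + e^(−2.76309) + e^(−2.81835) + e^(−3.61964) + e^(−3.97885) = 1.00000 + 0.0630965 + 0.0597044 + 0.0267923 + 0.0187071 = 1.16830.
⟨E⟩ = Σ EᵢPᵢ = 79.6162 meV.
S/k_B = ln Z + ⟨E⟩/kT = ln(1.16830) + 79.6162/180.957 = 0.155550 + 0.439973 = 0.5955.

0.5955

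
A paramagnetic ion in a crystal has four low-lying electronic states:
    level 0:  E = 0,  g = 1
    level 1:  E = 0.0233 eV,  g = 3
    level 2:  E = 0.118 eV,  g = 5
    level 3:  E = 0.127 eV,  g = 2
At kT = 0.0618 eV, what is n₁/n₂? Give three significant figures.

2.78

n₁/n₂ = (g₁/g₂) exp[−(E₁−E₂)/kT] = (3/5) × exp(−(-0.0947 eV)/(0.0618 eV)) = (3/5) × exp(1.5324) = 2.78.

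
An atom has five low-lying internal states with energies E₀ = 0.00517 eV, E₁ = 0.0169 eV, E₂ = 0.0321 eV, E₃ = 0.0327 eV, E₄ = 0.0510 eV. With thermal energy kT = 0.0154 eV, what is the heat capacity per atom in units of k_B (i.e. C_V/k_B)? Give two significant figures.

Eᵢ/kT = 0.3357, 1.097, 2.084, 2.123, 3.312.
Z = Σ e^(−Eᵢ/kT) = e^(−0.3357) + e^(−1.097) + e^(−2.084) + e^(−2.123) + e^(−3.312) = 0.7148 + 0.3339 + 0.1244 + 0.1197 + 0.03644 = 1.329.
⟨E⟩ = 0.01437 eV, ⟨E²⟩ = 0.0003502 eV².
C_V/k_B = (⟨E²⟩ − ⟨E⟩²)/(kT)² = (0.0003502 − 0.0002065)/0.0002372 = 0.61.

0.61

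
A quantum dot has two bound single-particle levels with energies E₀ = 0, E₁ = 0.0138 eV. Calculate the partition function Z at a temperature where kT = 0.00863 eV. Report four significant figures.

Eᵢ/kT = 0, 1.59907.
Z = Σ e^(−Eᵢ/kT) = e^(−0) + e^(−1.59907) = 1.00000 + 0.202084 = 1.20208.

Z = 1.202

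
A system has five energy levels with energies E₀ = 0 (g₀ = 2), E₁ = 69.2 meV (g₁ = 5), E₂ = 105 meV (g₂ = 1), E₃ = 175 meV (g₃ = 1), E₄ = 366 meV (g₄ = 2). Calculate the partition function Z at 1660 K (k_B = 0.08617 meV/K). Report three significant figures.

Z = 6.01

k_BT = 0.08617 × 1660 K = 143.04 meV.
Eᵢ/kT = 0, 0.48378, 0.73406, 1.2234, 2.5587.
Z = Σ gᵢe^(−Eᵢ/kT) = 2·e^(−0) + 5·e^(−0.48378) + 1·e^(−0.73406) + 1·e^(−1.2234) + 2·e^(−2.5587) = 2.0000 + 3.0822 + 0.47996 + 0.29423 + 0.15481 = 6.0112.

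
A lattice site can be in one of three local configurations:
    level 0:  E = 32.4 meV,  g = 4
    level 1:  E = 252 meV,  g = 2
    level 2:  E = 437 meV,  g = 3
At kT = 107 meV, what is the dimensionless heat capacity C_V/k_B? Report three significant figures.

0.443

Eᵢ/kT = 0.30280, 2.3551, 4.0841.
Z = Σ gᵢe^(−Eᵢ/kT) = 4·e^(−0.30280) + 2·e^(−2.3551) + 3·e^(−4.0841) = 2.9550 + 0.18977 + 0.050515 = 3.1953.
⟨E⟩ = 51.838 meV, ⟨E²⟩ = 7761.4 meV².
C_V/k_B = (⟨E²⟩ − ⟨E⟩²)/(kT)² = (7761.4 − 2687.2)/11449 = 0.443.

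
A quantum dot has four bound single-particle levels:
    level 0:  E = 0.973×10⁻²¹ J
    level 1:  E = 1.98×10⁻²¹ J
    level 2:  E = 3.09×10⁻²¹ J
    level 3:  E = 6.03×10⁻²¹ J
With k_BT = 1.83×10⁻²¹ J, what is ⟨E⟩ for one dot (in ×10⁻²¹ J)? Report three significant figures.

1.77 ×10⁻²¹ J

Eᵢ/kT = 0.53169, 1.0820, 1.6885, 3.2951.
Z = Σ e^(−Eᵢ/kT) = e^(−0.53169) + e^(−1.0820) + e^(−1.6885) + e^(−3.2951) = 0.58761 + 0.33892 + 0.18480 + 0.037064 = 1.1484.
⟨E⟩ = Σ Eᵢ e^(−Eᵢ/kT) / Z = (0.973·0.58761 + 1.98·0.33892 + 3.09·0.18480 + 6.03·0.037064) / 1.1484 = 1.77 ×10⁻²¹ J.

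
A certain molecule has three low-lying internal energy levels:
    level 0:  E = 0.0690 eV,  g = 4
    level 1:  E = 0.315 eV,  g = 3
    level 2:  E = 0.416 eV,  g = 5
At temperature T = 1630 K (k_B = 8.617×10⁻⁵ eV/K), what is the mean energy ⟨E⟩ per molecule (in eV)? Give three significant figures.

k_BT = 8.617×10⁻⁵ × 1630 K = 0.14046 eV.
Eᵢ/kT = 0.49124, 2.2426, 2.9617.
Z = Σ gᵢe^(−Eᵢ/kT) = 4·e^(−0.49124) + 3·e^(−2.2426) + 5·e^(−2.9617) = 2.4475 + 0.31855 + 0.25865 = 3.0247.
⟨E⟩ = Σ Eᵢ gᵢe^(−Eᵢ/kT) / Z = (0.0690·2.4475 + 0.315·0.31855 + 0.416·0.25865) / 3.0247 = 0.125 eV.

0.125 eV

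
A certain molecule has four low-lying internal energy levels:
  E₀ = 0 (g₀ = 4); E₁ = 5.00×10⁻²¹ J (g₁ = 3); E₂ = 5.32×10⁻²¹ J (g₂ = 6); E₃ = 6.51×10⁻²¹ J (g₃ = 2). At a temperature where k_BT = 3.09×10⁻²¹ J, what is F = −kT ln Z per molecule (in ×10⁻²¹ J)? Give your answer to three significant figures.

-5.49 ×10⁻²¹ J

Eᵢ/kT = 0, 1.6181, 1.7217, 2.1068.
Z = Σ gᵢe^(−Eᵢ/kT) = 4·e^(−0) + 3·e^(−1.6181) + 6·e^(−1.7217) + 2·e^(−2.1068) = 4.0000 + 0.59483 + 1.0726 + 0.24325 = 5.9107.
F = −kT ln Z = −3.09 × ln(5.9107) = −3.09 × 1.7768 = -5.49 ×10⁻²¹ J.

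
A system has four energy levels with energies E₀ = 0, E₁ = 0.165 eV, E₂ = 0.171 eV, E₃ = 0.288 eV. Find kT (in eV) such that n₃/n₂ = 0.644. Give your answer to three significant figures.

0.266 eV

n₃/n₂ = exp[−(E₃−E₂)/kT] = 0.644.
⇒ (E₃−E₂)/kT = ln(1/0.644) = ln(1.5528) = 0.44006.
kT = 0.117 eV / 0.44006 = 0.266 eV.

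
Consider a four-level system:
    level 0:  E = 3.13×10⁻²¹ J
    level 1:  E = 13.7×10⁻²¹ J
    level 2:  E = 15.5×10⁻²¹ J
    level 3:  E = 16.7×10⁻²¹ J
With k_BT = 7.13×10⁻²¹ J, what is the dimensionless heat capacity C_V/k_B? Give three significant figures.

Eᵢ/kT = 0.43899, 1.9215, 2.1739, 2.3422.
Z = Σ e^(−Eᵢ/kT) = e^(−0.43899) + e^(−1.9215) + e^(−2.1739) + e^(−2.3422) = 0.64469 + 0.14639 + 0.11373 + 0.096116 = 1.0009.
⟨E⟩ = 7.3847, ⟨E²⟩ = 87.842.
C_V/k_B = (⟨E²⟩ − ⟨E⟩²)/(kT)² = (87.842 − 54.534)/50.837 = 0.655.

0.655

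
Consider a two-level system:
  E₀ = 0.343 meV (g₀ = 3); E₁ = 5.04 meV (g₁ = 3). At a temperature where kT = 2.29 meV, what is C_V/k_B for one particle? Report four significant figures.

Eᵢ/kT = 0.149782, 2.20087.
Z = Σ gᵢe^(−Eᵢ/kT) = 3·e^(−0.149782) + 3·e^(−2.20087) = 2.58269 + 0.332120 = 2.91481.
⟨E⟩ = 0.878187 meV, ⟨E²⟩ = 2.99856 meV².
C_V/k_B = (⟨E²⟩ − ⟨E⟩²)/(kT)² = (2.99856 − 0.771212)/5.24410 = 0.4247.

0.4247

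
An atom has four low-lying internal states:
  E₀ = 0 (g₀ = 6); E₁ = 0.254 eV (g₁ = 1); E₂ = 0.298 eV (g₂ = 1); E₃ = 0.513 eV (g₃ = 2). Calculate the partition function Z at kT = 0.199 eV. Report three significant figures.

Z = 6.65

Eᵢ/kT = 0, 1.2764, 1.4975, 2.5779.
Z = Σ gᵢe^(−Eᵢ/kT) = 6·e^(−0) + 1·e^(−1.2764) + 1·e^(−1.4975) + 2·e^(−2.5779) = 6.0000 + 0.27904 + 0.22369 + 0.15187 = 6.6546.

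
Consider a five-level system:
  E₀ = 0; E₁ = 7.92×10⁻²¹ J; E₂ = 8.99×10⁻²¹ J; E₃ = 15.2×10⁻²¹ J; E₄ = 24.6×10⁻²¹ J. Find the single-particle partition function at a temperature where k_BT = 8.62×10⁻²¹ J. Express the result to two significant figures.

Z = 2.0

Eᵢ/kT = 0, 0.9188, 1.043, 1.763, 2.854.
Z = Σ e^(−Eᵢ/kT) = e^(−0) + e^(−0.9188) + e^(−1.043) + e^(−1.763) + e^(−2.854) = 1.000 + 0.3990 + 0.3524 + 0.1715 + 0.05761 = 1.981.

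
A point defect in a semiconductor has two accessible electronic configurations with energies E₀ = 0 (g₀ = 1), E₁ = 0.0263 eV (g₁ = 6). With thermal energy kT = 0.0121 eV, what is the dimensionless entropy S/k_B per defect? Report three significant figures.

1.40

Eᵢ/kT = 0, 2.1736.
Z = Σ gᵢe^(−Eᵢ/kT) = 1·e^(−0) + 6·e^(−2.1736) = 1.0000 + 0.68260 = 1.6826.
⟨E⟩ = Σ EᵢPᵢ = 0.010669 eV.
S/k_B = ln Z + ⟨E⟩/kT = ln(1.6826) + 0.010669/0.0121 = 0.52034 + 0.88174 = 1.40.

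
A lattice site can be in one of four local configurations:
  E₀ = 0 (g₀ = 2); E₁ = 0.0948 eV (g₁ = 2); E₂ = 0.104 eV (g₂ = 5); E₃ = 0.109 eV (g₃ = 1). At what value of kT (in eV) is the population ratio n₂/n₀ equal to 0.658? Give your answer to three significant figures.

n₂/n₀ = (g₂/g₀) exp[−(E₂−E₀)/kT] = 0.658.
⇒ (E₂−E₀)/kT = ln((5/2)/0.658) = ln(3.7994) = 1.3348.
kT = 0.104 eV / 1.3348 = 0.0779 eV.

0.0779 eV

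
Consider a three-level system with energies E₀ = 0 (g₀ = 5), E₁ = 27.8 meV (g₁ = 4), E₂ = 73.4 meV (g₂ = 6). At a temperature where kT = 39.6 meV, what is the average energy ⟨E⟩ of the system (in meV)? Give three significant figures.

Eᵢ/kT = 0, 0.70202, 1.8535.
Z = Σ gᵢe^(−Eᵢ/kT) = 5·e^(−0) + 4·e^(−0.70202) + 6·e^(−1.8535) = 5.0000 + 1.9823 + 0.94013 = 7.9224.
⟨E⟩ = Σ Eᵢ gᵢe^(−Eᵢ/kT) / Z = (0·5.0000 + 27.8·1.9823 + 73.4·0.94013) / 7.9224 = 15.7 meV.

15.7 meV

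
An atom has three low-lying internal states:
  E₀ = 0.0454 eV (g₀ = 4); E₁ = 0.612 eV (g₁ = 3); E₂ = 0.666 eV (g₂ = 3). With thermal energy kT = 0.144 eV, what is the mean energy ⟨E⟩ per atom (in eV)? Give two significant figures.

Eᵢ/kT = 0.3153, 4.250, 4.625.
Z = Σ gᵢe^(−Eᵢ/kT) = 4·e^(−0.3153) + 3·e^(−4.250) + 3·e^(−4.625) = 2.918 + 0.04279 + 0.02941 = 2.990.
⟨E⟩ = Σ Eᵢ gᵢe^(−Eᵢ/kT) / Z = (0.0454·2.918 + 0.612·0.04279 + 0.666·0.02941) / 2.990 = 0.060 eV.

0.060 eV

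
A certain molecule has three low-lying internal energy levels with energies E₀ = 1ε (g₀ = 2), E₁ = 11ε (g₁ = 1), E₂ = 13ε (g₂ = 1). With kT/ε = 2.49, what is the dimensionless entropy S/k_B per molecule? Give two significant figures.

0.76

Eᵢ/kT = 0.4016, 4.418, 5.221.
Z = Σ gᵢe^(−Eᵢ/kT) = 2·e^(−0.4016) + 1·e^(−4.418) + 1·e^(−5.221) = 1.338 + 0.01206 + 0.005402 = 1.355.
⟨E⟩ = Σ EᵢPᵢ = 1.137 ε.
S/k_B = ln Z + ⟨E⟩/kT = ln(1.355) + 1.137/2.49 = 0.3038 + 0.4566 = 0.76.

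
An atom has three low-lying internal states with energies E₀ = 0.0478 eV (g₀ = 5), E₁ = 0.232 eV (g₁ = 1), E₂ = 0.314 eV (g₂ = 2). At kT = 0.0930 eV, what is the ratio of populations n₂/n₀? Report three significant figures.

n₂/n₀ = (g₂/g₀) exp[−(E₂−E₀)/kT] = (2/5) × exp(−(0.2662 eV)/(0.0930 eV)) = (2/5) × exp(-2.8624) = 0.0229.

0.0229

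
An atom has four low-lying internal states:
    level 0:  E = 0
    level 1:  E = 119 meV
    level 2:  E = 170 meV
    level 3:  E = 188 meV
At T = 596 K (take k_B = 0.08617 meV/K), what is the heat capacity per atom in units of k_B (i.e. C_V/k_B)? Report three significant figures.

0.951

k_BT = 0.08617 × 596 K = 51.357 meV.
Eᵢ/kT = 0, 2.3171, 3.3102, 3.6606.
Z = Σ e^(−Eᵢ/kT) = e^(−0) + e^(−2.3171) + e^(−3.3102) + e^(−3.6606) = 1.0000 + 0.098559 + 0.036509 + 0.025717 = 1.1608.
⟨E⟩ = 19.616 meV, ⟨E²⟩ = 2894.3 meV².
C_V/k_B = (⟨E²⟩ − ⟨E⟩²)/(kT)² = (2894.3 − 384.79)/2637.5 = 0.951.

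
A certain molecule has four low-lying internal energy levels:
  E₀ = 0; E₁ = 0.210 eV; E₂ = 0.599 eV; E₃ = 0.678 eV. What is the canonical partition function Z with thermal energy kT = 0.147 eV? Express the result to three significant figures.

Z = 1.27

Eᵢ/kT = 0, 1.4286, 4.0748, 4.6122.
Z = Σ e^(−Eᵢ/kT) = e^(−0) + e^(−1.4286) + e^(−4.0748) + e^(−4.6122) = 1.0000 + 0.23964 + 0.016996 + 0.0099299 = 1.2666.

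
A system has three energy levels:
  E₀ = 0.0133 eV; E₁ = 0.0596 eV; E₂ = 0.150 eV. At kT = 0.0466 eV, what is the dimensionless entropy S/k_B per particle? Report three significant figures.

0.721

Eᵢ/kT = 0.28541, 1.2790, 3.2189.
Z = Σ e^(−Eᵢ/kT) = e^(−0.28541) + e^(−1.2790) + e^(−3.2189) = 0.75171 + 0.27832 + 0.039999 = 1.0700.
⟨E⟩ = Σ EᵢPᵢ = 0.030454 eV.
S/k_B = ln Z + ⟨E⟩/kT = ln(1.0700) + 0.030454/0.0466 = 0.067659 + 0.65352 = 0.721.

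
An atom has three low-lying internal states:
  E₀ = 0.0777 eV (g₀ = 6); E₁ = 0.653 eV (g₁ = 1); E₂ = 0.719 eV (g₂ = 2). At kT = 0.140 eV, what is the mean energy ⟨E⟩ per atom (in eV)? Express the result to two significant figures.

0.081 eV

Eᵢ/kT = 0.5550, 4.664, 5.136.
Z = Σ gᵢe^(−Eᵢ/kT) = 6·e^(−0.5550) + 1·e^(−4.664) + 2·e^(−5.136) = 3.444 + 0.009429 + 0.01176 = 3.465.
⟨E⟩ = Σ Eᵢ gᵢe^(−Eᵢ/kT) / Z = (0.0777·3.444 + 0.653·0.009429 + 0.719·0.01176) / 3.465 = 0.081 eV.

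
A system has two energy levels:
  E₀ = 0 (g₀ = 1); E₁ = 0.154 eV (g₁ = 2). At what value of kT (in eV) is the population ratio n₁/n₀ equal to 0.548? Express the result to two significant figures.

n₁/n₀ = (g₁/g₀) exp[−(E₁−E₀)/kT] = 0.548.
⇒ (E₁−E₀)/kT = ln((2/1)/0.548) = ln(3.650) = 1.295.
kT = 0.154 eV / 1.295 = 0.12 eV.

0.12 eV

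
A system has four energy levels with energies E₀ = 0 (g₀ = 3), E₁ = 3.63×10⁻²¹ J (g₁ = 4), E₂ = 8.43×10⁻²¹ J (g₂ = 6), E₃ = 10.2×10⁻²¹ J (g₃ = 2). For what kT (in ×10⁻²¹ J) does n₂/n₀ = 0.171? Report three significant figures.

n₂/n₀ = (g₂/g₀) exp[−(E₂−E₀)/kT] = 0.171.
⇒ (E₂−E₀)/kT = ln((6/3)/0.171) = ln(11.696) = 2.4592.
kT = 8.43 ×10⁻²¹ J / 2.4592 = 3.43 ×10⁻²¹ J.

3.43 ×10⁻²¹ J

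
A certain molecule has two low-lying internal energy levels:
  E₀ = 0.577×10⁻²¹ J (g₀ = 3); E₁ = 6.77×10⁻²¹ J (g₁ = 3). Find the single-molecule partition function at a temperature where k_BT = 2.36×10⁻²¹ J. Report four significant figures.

Z = 2.520

Eᵢ/kT = 0.244492, 2.86864.
Z = Σ gᵢe^(−Eᵢ/kT) = 3·e^(−0.244492) + 3·e^(−2.86864) = 2.34931 + 0.170328 = 2.51964.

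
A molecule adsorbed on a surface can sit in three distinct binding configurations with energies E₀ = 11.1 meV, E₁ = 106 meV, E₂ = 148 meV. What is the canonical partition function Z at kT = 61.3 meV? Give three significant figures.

Eᵢ/kT = 0.18108, 1.7292, 2.4144.
Z = Σ e^(−Eᵢ/kT) = e^(−0.18108) + e^(−1.7292) + e^(−2.4144) = 0.83437 + 0.17743 + 0.089421 = 1.1012.

Z = 1.10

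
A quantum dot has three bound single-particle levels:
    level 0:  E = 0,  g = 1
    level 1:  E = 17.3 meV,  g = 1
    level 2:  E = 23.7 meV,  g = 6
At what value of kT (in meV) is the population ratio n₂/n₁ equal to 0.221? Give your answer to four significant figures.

1.939 meV

n₂/n₁ = (g₂/g₁) exp[−(E₂−E₁)/kT] = 0.221.
⇒ (E₂−E₁)/kT = ln((6/1)/0.221) = ln(27.1493) = 3.30135.
kT = 6.4 meV / 3.30135 = 1.939 meV.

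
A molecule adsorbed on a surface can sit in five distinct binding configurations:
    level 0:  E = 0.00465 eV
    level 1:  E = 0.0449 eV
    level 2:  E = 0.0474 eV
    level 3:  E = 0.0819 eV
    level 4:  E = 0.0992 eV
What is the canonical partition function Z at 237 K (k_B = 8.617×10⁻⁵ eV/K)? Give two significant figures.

k_BT = 8.617×10⁻⁵ × 237 K = 0.02042 eV.
Eᵢ/kT = 0.2277, 2.199, 2.321, 4.011, 4.858.
Z = Σ e^(−Eᵢ/kT) = e^(−0.2277) + e^(−2.199) + e^(−2.321) + e^(−4.011) + e^(−4.858) = 0.7964 + 0.1109 + 0.09818 + 0.01812 + 0.007766 = 1.031.

Z = 1.0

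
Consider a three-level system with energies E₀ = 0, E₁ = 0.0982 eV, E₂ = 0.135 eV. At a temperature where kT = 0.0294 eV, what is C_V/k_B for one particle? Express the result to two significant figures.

0.56

Eᵢ/kT = 0, 3.340, 4.592.
Z = Σ e^(−Eᵢ/kT) = e^(−0) + e^(−3.340) + e^(−4.592) = 1.000 + 0.03544 + 0.01013 = 1.046.
⟨E⟩ = 0.004635 eV, ⟨E²⟩ = 0.0005032 eV².
C_V/k_B = (⟨E²⟩ − ⟨E⟩²)/(kT)² = (0.0005032 − 0.00002148)/0.0008644 = 0.56.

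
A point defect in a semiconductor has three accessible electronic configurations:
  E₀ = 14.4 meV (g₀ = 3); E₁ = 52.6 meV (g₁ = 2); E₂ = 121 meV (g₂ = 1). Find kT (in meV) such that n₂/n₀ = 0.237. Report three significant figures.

n₂/n₀ = (g₂/g₀) exp[−(E₂−E₀)/kT] = 0.237.
⇒ (E₂−E₀)/kT = ln((1/3)/0.237) = ln(1.4065) = 0.34110.
kT = 106.6 meV / 0.34110 = 313 meV.

313 meV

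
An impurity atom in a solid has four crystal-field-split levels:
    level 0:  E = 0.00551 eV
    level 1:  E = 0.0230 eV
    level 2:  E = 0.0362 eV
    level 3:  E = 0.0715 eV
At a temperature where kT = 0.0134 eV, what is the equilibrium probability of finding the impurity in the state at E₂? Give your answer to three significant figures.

Eᵢ/kT = 0.41119, 1.7164, 2.7015, 5.3358.
Z = Σ e^(−Eᵢ/kT) = e^(−0.41119) + e^(−1.7164) + e^(−2.7015) + e^(−5.3358) = 0.66286 + 0.17971 + 0.067105 + 0.0048161 = 0.91449.
P₂ = e^(−E₂/kT) / Z = 0.067105/0.91449 = 0.0734.

0.0734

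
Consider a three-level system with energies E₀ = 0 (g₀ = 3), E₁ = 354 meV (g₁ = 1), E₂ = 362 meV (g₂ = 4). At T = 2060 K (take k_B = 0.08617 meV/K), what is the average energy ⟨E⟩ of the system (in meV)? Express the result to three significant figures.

k_BT = 0.08617 × 2060 K = 177.51 meV.
Eᵢ/kT = 0, 1.9943, 2.0393.
Z = Σ gᵢe^(−Eᵢ/kT) = 3·e^(−0) + 1·e^(−1.9943) + 4·e^(−2.0393) = 3.0000 + 0.13611 + 0.52048 = 3.6566.
⟨E⟩ = Σ Eᵢ gᵢe^(−Eᵢ/kT) / Z = (0·3.0000 + 354·0.13611 + 362·0.52048) / 3.6566 = 64.7 meV.

64.7 meV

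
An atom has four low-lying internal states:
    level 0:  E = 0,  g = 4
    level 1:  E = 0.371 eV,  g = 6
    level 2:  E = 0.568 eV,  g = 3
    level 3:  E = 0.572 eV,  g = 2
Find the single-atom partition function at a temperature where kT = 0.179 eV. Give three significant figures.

Z = 4.96

Eᵢ/kT = 0, 2.0726, 3.1732, 3.1955.
Z = Σ gᵢe^(−Eᵢ/kT) = 4·e^(−0) + 6·e^(−2.0726) + 3·e^(−3.1732) + 2·e^(−3.1955) = 4.0000 + 0.75515 + 0.12561 + 0.081892 = 4.9627.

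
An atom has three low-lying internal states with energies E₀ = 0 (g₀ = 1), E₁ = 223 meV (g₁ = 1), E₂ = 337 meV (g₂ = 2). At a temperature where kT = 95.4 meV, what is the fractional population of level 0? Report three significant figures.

Eᵢ/kT = 0, 2.3375, 3.5325.
Z = Σ gᵢe^(−Eᵢ/kT) = 1·e^(−0) + 1·e^(−2.3375) + 2·e^(−3.5325) = 1.0000 + 0.096569 + 0.058463 = 1.1550.
P₀ = g₀ e^(−E₀/kT) / Z = 1.0000/1.1550 = 0.866.

0.866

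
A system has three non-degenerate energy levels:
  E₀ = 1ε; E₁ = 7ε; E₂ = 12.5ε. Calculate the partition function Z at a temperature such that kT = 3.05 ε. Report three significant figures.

Eᵢ/kT = 0.32787, 2.2951, 4.0984.
Z = Σ e^(−Eᵢ/kT) = e^(−0.32787) + e^(−2.2951) + e^(−4.0984) = 0.72046 + 0.10075 + 0.016599 = 0.83781.

Z = 0.838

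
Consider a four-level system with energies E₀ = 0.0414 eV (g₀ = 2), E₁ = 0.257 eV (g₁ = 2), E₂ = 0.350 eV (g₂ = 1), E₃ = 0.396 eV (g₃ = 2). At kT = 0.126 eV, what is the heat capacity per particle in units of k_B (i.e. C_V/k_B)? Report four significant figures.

0.7770

Eᵢ/kT = 0.328571, 2.03968, 2.77778, 3.14286.
Z = Σ gᵢe^(−Eᵢ/kT) = 2·e^(−0.328571) + 2·e^(−2.03968) + 1·e^(−2.77778) + 2·e^(−3.14286) = 1.43990 + 0.260141 + 0.0621764 + 0.0863184 = 1.84854.
⟨E⟩ = 0.0986789 eV, ⟨E²⟩ = 0.0220729 eV².
C_V/k_B = (⟨E²⟩ − ⟨E⟩²)/(kT)² = (0.0220729 − 0.00973753)/0.0158760 = 0.7770.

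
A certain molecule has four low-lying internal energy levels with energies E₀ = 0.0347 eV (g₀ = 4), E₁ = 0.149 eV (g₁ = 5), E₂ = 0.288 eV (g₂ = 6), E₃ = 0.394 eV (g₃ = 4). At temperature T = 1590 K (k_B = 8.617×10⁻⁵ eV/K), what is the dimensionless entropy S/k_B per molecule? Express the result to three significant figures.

k_BT = 8.617×10⁻⁵ × 1590 K = 0.13701 eV.
Eᵢ/kT = 0.25327, 1.0875, 2.1020, 2.8757.
Z = Σ gᵢe^(−Eᵢ/kT) = 4·e^(−0.25327) + 5·e^(−1.0875) + 6·e^(−2.1020) + 4·e^(−2.8757) = 3.1050 + 1.6853 + 0.73327 + 0.22551 = 5.7491.
⟨E⟩ = Σ EᵢPᵢ = 0.11461 eV.
S/k_B = ln Z + ⟨E⟩/kT = ln(5.7491) + 0.11461/0.13701 = 1.7490 + 0.83651 = 2.59.

2.59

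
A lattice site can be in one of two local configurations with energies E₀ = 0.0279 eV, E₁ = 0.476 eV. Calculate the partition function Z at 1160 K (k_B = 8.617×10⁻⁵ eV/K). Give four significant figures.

k_BT = 8.617×10⁻⁵ × 1160 K = 0.0999572 eV.
Eᵢ/kT = 0.279119, 4.76204.
Z = Σ e^(−Eᵢ/kT) = e^(−0.279119) + e^(−4.76204) = 0.756450 + 0.00854815 = 0.764998.

Z = 0.7650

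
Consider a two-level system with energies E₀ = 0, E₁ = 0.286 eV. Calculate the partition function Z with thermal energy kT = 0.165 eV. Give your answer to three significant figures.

Z = 1.18

Eᵢ/kT = 0, 1.7333.
Z = Σ e^(−Eᵢ/kT) = e^(−0) + e^(−1.7333) = 1.0000 + 0.17670 = 1.1767.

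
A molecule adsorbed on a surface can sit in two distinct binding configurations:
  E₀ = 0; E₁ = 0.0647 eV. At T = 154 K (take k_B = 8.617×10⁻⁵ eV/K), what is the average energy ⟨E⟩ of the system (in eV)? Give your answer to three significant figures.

k_BT = 8.617×10⁻⁵ × 154 K = 0.013270 eV.
Eᵢ/kT = 0, 4.8757.
Z = Σ e^(−Eᵢ/kT) = e^(−0) + e^(−4.8757) = 1.0000 + 0.0076298 = 1.0076.
⟨E⟩ = Σ Eᵢ e^(−Eᵢ/kT) / Z = (0·1.0000 + 0.0647·0.0076298) / 1.0076 = 0.000490 eV.

0.000490 eV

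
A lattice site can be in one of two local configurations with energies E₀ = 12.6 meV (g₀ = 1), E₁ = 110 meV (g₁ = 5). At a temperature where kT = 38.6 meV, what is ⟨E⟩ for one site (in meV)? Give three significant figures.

40.5 meV

Eᵢ/kT = 0.32642, 2.8497.
Z = Σ gᵢe^(−Eᵢ/kT) = 1·e^(−0.32642) + 5·e^(−2.8497) = 0.72150 + 0.28931 = 1.0108.
⟨E⟩ = Σ Eᵢ gᵢe^(−Eᵢ/kT) / Z = (12.6·0.72150 + 110·0.28931) / 1.0108 = 40.5 meV.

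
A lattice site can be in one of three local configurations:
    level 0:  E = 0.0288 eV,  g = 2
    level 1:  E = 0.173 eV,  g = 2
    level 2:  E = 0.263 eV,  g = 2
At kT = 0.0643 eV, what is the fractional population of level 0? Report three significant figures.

Eᵢ/kT = 0.44790, 2.6905, 4.0902.
Z = Σ gᵢe^(−Eᵢ/kT) = 2·e^(−0.44790) + 2·e^(−2.6905) + 2·e^(−4.0902) = 1.2779 + 0.13569 + 0.033472 = 1.4471.
P₀ = g₀ e^(−E₀/kT) / Z = 1.2779/1.4471 = 0.883.

0.883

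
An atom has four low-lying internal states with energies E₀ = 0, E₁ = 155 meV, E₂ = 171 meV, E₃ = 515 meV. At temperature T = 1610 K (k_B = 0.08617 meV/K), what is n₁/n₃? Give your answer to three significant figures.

13.4

k_BT = 0.08617 × 1610 K = 138.73 meV.
n₁/n₃ = exp[−(E₁−E₃)/kT] = exp(−(-360 meV)/(138.73 meV)) = exp(2.5950) = 13.4.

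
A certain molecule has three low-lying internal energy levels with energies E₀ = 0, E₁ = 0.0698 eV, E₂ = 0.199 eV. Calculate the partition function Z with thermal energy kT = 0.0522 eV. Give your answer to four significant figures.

Z = 1.285

Eᵢ/kT = 0, 1.33716, 3.81226.
Z = Σ e^(−Eᵢ/kT) = e^(−0) + e^(−1.33716) + e^(−3.81226) = 1.00000 + 0.262590 + 0.0220982 = 1.28469.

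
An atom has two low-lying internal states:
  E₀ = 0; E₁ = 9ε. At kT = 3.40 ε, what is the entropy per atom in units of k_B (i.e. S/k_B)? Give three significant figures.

0.244

Eᵢ/kT = 0, 2.6471.
Z = Σ e^(−Eᵢ/kT) = e^(−0) + e^(−2.6471) = 1.0000 + 0.070856 = 1.0709.
⟨E⟩ = Σ EᵢPᵢ = 0.59548 ε.
S/k_B = ln Z + ⟨E⟩/kT = ln(1.0709) + 0.59548/3.40 = 0.068499 + 0.17514 = 0.244.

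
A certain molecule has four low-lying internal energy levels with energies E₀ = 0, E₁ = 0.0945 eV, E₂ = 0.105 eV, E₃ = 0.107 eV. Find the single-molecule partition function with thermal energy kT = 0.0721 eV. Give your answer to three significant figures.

Z = 1.73

Eᵢ/kT = 0, 1.3107, 1.4563, 1.4840.
Z = Σ e^(−Eᵢ/kT) = e^(−0) + e^(−1.3107) + e^(−1.4563) + e^(−1.4840) = 1.0000 + 0.26963 + 0.23310 + 0.22673 = 1.7295.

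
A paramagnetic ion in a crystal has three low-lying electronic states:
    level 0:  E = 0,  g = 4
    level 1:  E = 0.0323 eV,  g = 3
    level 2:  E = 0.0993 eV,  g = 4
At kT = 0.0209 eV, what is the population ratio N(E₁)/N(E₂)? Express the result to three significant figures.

18.5

n₁/n₂ = (g₁/g₂) exp[−(E₁−E₂)/kT] = (3/4) × exp(−(-0.0670 eV)/(0.0209 eV)) = (3/4) × exp(3.2057) = 18.5.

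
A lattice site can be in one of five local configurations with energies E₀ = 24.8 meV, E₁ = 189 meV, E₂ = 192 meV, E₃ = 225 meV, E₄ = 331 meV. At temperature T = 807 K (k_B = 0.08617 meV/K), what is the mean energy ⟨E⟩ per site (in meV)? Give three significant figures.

k_BT = 0.08617 × 807 K = 69.539 meV.
Eᵢ/kT = 0.35663, 2.7179, 2.7610, 3.2356, 4.7599.
Z = Σ e^(−Eᵢ/kT) = e^(−0.35663) + e^(−2.7179) + e^(−2.7610) + e^(−3.2356) + e^(−4.7599) = 0.70003 + 0.066013 + 0.063229 + 0.039337 + 0.0085665 = 0.87718.
⟨E⟩ = Σ Eᵢ e^(−Eᵢ/kT) / Z = (24.8·0.70003 + 189·0.066013 + 192·0.063229 + 225·0.039337 + 331·0.0085665) / 0.87718 = 61.2 meV.

61.2 meV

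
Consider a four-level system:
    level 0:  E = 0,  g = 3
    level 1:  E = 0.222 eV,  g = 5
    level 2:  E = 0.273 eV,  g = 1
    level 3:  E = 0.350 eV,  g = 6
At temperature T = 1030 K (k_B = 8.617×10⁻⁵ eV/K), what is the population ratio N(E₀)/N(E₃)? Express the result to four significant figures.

k_BT = 8.617×10⁻⁵ × 1030 K = 0.0887551 eV.
n₀/n₃ = (g₀/g₃) exp[−(E₀−E₃)/kT] = (3/6) × exp(−(-0.350 eV)/(0.0887551 eV)) = (3/6) × exp(3.94344) = 25.80.

25.80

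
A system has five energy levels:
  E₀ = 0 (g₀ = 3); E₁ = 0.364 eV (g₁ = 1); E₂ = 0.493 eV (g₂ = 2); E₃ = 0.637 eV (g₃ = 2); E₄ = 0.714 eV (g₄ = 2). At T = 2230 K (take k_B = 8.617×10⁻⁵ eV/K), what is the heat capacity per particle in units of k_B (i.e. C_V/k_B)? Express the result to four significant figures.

0.7790

k_BT = 8.617×10⁻⁵ × 2230 K = 0.192159 eV.
Eᵢ/kT = 0, 1.89426, 2.56558, 3.31496, 3.71567.
Z = Σ gᵢe^(−Eᵢ/kT) = 3·e^(−0) + 1·e^(−1.89426) + 2·e^(−2.56558) + 2·e^(−3.31496) + 2·e^(−3.71567) = 3.00000 + 0.150430 + 0.153749 + 0.0726710 + 0.0486783 = 3.42553.
⟨E⟩ = 0.0617722 eV, ⟨E²⟩ = 0.0325799 eV².
C_V/k_B = (⟨E²⟩ − ⟨E⟩²)/(kT)² = (0.0325799 − 0.00381580)/0.0369251 = 0.7790.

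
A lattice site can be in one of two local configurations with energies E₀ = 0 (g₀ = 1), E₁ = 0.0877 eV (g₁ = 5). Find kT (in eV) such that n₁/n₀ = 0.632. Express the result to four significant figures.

n₁/n₀ = (g₁/g₀) exp[−(E₁−E₀)/kT] = 0.632.
⇒ (E₁−E₀)/kT = ln((5/1)/0.632) = ln(7.91139) = 2.06830.
kT = 0.0877 eV / 2.06830 = 0.04240 eV.

0.04240 eV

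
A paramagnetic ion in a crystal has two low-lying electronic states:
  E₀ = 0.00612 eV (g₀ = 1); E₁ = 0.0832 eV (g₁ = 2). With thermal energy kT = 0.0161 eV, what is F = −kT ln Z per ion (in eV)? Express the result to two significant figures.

Eᵢ/kT = 0.3801, 5.168.
Z = Σ gᵢe^(−Eᵢ/kT) = 1·e^(−0.3801) + 2·e^(−5.168) = 0.6838 + 0.01139 = 0.6952.
F = −kT ln Z = −0.0161 × ln(0.6952) = −0.0161 × -0.3636 = 0.0059 eV.

0.0059 eV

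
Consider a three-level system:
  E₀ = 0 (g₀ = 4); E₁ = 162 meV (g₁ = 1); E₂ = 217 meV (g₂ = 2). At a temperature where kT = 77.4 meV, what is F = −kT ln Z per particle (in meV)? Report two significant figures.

-110 meV

Eᵢ/kT = 0, 2.093, 2.804.
Z = Σ gᵢe^(−Eᵢ/kT) = 4·e^(−0) + 1·e^(−2.093) + 2·e^(−2.804) = 4.000 + 0.1233 + 0.1211 = 4.244.
F = −kT ln Z = −77.4 × ln(4.244) = −77.4 × 1.446 = -110 meV.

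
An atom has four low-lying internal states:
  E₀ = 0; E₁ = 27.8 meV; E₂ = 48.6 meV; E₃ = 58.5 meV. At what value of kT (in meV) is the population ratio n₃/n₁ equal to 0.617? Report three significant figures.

63.6 meV

n₃/n₁ = exp[−(E₃−E₁)/kT] = 0.617.
⇒ (E₃−E₁)/kT = ln(1/0.617) = ln(1.6207) = 0.48286.
kT = 30.7 meV / 0.48286 = 63.6 meV.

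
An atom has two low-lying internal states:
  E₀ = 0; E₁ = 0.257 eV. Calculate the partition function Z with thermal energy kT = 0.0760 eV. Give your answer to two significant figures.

Eᵢ/kT = 0, 3.382.
Z = Σ e^(−Eᵢ/kT) = e^(−0) + e^(−3.382) = 1.000 + 0.03398 = 1.034.

Z = 1.0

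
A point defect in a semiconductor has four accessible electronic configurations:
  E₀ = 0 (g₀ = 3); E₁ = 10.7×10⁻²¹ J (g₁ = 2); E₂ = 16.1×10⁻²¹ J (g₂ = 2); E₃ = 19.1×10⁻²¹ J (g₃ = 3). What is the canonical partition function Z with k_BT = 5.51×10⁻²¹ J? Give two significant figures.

Z = 3.5

Eᵢ/kT = 0, 1.942, 2.922, 3.466.
Z = Σ gᵢe^(−Eᵢ/kT) = 3·e^(−0) + 2·e^(−1.942) + 2·e^(−2.922) + 3·e^(−3.466) = 3.000 + 0.2868 + 0.1077 + 0.09373 = 3.488.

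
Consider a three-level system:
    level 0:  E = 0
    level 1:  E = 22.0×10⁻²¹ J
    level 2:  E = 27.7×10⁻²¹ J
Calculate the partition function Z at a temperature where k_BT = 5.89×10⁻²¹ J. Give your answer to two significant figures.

Eᵢ/kT = 0, 3.735, 4.703.
Z = Σ e^(−Eᵢ/kT) = e^(−0) + e^(−3.735) + e^(−4.703) = 1.000 + 0.02387 + 0.009068 = 1.033.

Z = 1.0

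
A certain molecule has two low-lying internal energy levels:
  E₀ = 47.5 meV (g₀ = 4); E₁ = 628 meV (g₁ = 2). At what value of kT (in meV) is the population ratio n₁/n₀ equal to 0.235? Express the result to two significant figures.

770 meV

n₁/n₀ = (g₁/g₀) exp[−(E₁−E₀)/kT] = 0.235.
⇒ (E₁−E₀)/kT = ln((2/4)/0.235) = ln(2.128) = 0.7552.
kT = 580.5 meV / 0.7552 = 770 meV.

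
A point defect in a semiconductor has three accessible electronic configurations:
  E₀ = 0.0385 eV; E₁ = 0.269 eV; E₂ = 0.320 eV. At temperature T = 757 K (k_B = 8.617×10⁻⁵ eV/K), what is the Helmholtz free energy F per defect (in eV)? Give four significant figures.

k_BT = 8.617×10⁻⁵ × 757 K = 0.0652307 eV.
Eᵢ/kT = 0.590213, 4.12383, 4.90567.
Z = Σ e^(−Eᵢ/kT) = e^(−0.590213) + e^(−4.12383) + e^(−4.90567) = 0.554209 + 0.0161824 + 0.00740448 = 0.577796.
F = −kT ln Z = −0.0652307 × ln(0.577796) = −0.0652307 × -0.548534 = 0.03578 eV.

0.03578 eV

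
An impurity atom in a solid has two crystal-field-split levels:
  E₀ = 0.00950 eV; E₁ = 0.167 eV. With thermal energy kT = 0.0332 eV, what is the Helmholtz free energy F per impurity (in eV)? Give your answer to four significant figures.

0.009212 eV

Eᵢ/kT = 0.286145, 5.03012.
Z = Σ e^(−Eᵢ/kT) = e^(−0.286145) + e^(−5.03012) = 0.751154 + 0.00653803 = 0.757692.
F = −kT ln Z = −0.0332 × ln(0.757692) = −0.0332 × -0.277478 = 0.009212 eV.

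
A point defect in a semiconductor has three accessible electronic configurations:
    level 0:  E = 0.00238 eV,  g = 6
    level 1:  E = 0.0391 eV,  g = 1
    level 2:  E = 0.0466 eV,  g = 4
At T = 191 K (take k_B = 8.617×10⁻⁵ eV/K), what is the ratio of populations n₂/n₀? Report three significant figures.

k_BT = 8.617×10⁻⁵ × 191 K = 0.016458 eV.
n₂/n₀ = (g₂/g₀) exp[−(E₂−E₀)/kT] = (4/6) × exp(−(0.04422 eV)/(0.016458 eV)) = (4/6) × exp(-2.6868) = 0.0454.

0.0454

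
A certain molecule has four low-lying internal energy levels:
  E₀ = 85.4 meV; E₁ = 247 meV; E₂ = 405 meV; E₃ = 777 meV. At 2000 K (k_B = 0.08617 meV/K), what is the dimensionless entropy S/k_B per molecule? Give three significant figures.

k_BT = 0.08617 × 2000 K = 172.34 meV.
Eᵢ/kT = 0.49553, 1.4332, 2.3500, 4.5085.
Z = Σ e^(−Eᵢ/kT) = e^(−0.49553) + e^(−1.4332) + e^(−2.3500) + e^(−4.5085) = 0.60925 + 0.23854 + 0.095369 + 0.011015 = 0.95417.
⟨E⟩ = Σ EᵢPᵢ = 165.73 meV.
S/k_B = ln Z + ⟨E⟩/kT = ln(0.95417) + 165.73/172.34 = -0.046913 + 0.96165 = 0.915.

0.915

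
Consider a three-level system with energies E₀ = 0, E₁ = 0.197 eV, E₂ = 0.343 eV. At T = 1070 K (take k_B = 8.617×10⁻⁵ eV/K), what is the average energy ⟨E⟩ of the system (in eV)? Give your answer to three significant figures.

0.0276 eV

k_BT = 8.617×10⁻⁵ × 1070 K = 0.092202 eV.
Eᵢ/kT = 0, 2.1366, 3.7201.
Z = Σ e^(−Eᵢ/kT) = e^(−0) + e^(−2.1366) + e^(−3.7201) = 1.0000 + 0.11806 + 0.024232 = 1.1423.
⟨E⟩ = Σ Eᵢ e^(−Eᵢ/kT) / Z = (0·1.0000 + 0.197·0.11806 + 0.343·0.024232) / 1.1423 = 0.0276 eV.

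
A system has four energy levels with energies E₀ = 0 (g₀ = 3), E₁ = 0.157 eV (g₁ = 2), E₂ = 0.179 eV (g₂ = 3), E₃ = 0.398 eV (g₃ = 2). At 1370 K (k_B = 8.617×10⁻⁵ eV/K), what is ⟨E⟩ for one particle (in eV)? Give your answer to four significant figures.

0.05363 eV

k_BT = 8.617×10⁻⁵ × 1370 K = 0.118053 eV.
Eᵢ/kT = 0, 1.32991, 1.51627, 3.37137.
Z = Σ gᵢe^(−Eᵢ/kT) = 3·e^(−0) + 2·e^(−1.32991) + 3·e^(−1.51627) + 2·e^(−3.37137) = 3.00000 + 0.529002 + 0.658588 + 0.0686851 = 4.25628.
⟨E⟩ = Σ Eᵢ gᵢe^(−Eᵢ/kT) / Z = (0·3.00000 + 0.157·0.529002 + 0.179·0.658588 + 0.398·0.0686851) / 4.25628 = 0.05363 eV.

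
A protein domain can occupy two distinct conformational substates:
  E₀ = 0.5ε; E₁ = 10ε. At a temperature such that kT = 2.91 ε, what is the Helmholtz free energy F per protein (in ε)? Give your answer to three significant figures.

0.391 ε

Eᵢ/kT = 0.17182, 3.4364.
Z = Σ e^(−Eᵢ/kT) = e^(−0.17182) + e^(−3.4364) = 0.84213 + 0.032180 = 0.87431.
F = −kT ln Z = −2.91 × ln(0.87431) = −2.91 × -0.13432 = 0.391 ε.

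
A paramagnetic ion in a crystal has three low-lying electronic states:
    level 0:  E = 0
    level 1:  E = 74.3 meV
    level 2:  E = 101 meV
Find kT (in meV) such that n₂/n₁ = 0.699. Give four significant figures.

74.56 meV

n₂/n₁ = exp[−(E₂−E₁)/kT] = 0.699.
⇒ (E₂−E₁)/kT = ln(1/0.699) = ln(1.43062) = 0.358108.
kT = 26.7 meV / 0.358108 = 74.56 meV.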